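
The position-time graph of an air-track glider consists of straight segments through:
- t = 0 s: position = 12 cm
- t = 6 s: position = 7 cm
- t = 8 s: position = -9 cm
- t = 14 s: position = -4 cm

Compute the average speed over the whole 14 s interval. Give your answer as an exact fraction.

Average speed = (total path length)/(elapsed time); on a piecewise-linear x-t graph the path length is Σ|Δx|.
0–6 s: |Δx| = |7 − 12| = 5 cm
6–8 s: |Δx| = |-9 − 7| = 16 cm
8–14 s: |Δx| = |-4 − -9| = 5 cm
Total path = 26 cm; average speed = 26/14 = 13/7 cm/s.

13/7 cm/s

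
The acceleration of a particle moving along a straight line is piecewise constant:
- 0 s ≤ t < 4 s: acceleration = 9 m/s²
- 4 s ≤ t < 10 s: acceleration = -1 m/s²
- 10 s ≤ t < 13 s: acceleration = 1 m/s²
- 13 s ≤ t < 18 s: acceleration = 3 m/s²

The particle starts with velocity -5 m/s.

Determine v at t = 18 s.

Δv equals the area under the a-t graph; then v = v₀ + Δv.
0–4 s: 9 × 4 = 36 m/s
4–10 s: -1 × 6 = -6 m/s
10–13 s: 1 × 3 = 3 m/s
13–18 s: 3 × 5 = 15 m/s
Δv = 48 m/s, so v(18) = -5 + (48) = 43 m/s.

43 m/s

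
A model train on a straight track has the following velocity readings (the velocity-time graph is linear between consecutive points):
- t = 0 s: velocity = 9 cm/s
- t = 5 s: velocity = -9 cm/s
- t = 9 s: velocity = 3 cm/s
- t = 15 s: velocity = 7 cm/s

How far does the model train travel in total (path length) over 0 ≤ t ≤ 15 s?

67.5 cm

Distance (not displacement) is the total path length: add the absolute areas under v-t.
0–5 s: v = 0 at t = 2.5 s; triangle areas 11.25 + 11.25 = 22.5 cm
5–9 s: v = 0 at t = 8 s; triangle areas 13.5 + 1.5 = 15 cm
9–15 s: |½(3 + 7)(6)| = 30 cm
Total distance = 67.5 cm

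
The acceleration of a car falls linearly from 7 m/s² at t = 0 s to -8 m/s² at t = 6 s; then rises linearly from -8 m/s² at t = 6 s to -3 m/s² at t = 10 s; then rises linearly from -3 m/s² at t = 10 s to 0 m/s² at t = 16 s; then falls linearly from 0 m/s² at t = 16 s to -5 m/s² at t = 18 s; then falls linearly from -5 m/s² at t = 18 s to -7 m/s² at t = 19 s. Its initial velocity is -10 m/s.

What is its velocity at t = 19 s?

Δv equals the area under the a-t graph; then v = v₀ + Δv.
0–6 s: ½(7 + -8)(6) = -3 m/s
6–10 s: ½(-8 + -3)(4) = -22 m/s
10–16 s: ½(-3 + 0)(6) = -9 m/s
16–18 s: ½(0 + -5)(2) = -5 m/s
18–19 s: ½(-5 + -7)(1) = -6 m/s
Δv = -45 m/s, so v(19) = -10 + (-45) = -55 m/s.

-55 m/s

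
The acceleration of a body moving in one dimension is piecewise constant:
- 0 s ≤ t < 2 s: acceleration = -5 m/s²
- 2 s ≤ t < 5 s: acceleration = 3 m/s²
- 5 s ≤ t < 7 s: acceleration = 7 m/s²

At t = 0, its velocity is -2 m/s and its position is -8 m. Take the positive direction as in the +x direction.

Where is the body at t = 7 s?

-36.5 m

On each constant-a segment, Δv = aΔt and Δx = v₀Δt + ½aΔt²; chain segment to segment.
0–2 s: v starts -2 m/s; Δx = -2·2 + ½·-5·2² = -14 m; v ends -12 m/s.
2–5 s: v starts -12 m/s; Δx = -12·3 + ½·3·3² = -22.5 m; v ends -3 m/s.
5–7 s: v starts -3 m/s; Δx = -3·2 + ½·7·2² = 8 m; v ends 11 m/s.
x(7) = -8 + Σ Δx = -36.5 m.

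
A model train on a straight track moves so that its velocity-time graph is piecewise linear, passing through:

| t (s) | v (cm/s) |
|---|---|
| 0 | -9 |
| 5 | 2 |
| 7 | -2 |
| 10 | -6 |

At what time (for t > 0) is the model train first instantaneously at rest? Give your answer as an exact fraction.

t = 45/11 s

v changes sign on 0–5 s (from -9 to 2); the graph is linear there, so v = 0 at t = 0 + (9)·(5 − 0)/(2 − -9) = 45/11 s.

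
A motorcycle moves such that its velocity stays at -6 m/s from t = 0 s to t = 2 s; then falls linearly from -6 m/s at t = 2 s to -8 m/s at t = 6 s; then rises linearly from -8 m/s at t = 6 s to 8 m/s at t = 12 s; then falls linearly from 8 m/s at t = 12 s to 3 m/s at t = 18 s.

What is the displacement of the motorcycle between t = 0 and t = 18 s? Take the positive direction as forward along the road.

Net displacement equals the area under the velocity-time graph (areas below the axis count negative).
0–2 s: -6 × 2 = -12 m
2–6 s: ½(-6 + -8)(4) = -28 m
6–12 s: ½(-8 + 8)(6) = 0 m
12–18 s: ½(8 + 3)(6) = 33 m
Net displacement = -7 m

-7 m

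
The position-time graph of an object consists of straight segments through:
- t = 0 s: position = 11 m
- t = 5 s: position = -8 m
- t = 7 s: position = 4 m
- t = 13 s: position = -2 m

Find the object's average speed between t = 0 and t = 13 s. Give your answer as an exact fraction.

37/13 m/s

Average speed = (total path length)/(elapsed time); on a piecewise-linear x-t graph the path length is Σ|Δx|.
0–5 s: |Δx| = |-8 − 11| = 19 m
5–7 s: |Δx| = |4 − -8| = 12 m
7–13 s: |Δx| = |-2 − 4| = 6 m
Total path = 37 m; average speed = 37/13 = 37/13 m/s.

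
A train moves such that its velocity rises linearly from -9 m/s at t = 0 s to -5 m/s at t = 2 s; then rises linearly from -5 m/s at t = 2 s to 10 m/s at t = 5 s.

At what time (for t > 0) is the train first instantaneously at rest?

v changes sign on 2–5 s (from -5 to 10); the graph is linear there, so v = 0 at t = 2 + (5)·(5 − 2)/(10 − -5) = 3 s.

t = 3 s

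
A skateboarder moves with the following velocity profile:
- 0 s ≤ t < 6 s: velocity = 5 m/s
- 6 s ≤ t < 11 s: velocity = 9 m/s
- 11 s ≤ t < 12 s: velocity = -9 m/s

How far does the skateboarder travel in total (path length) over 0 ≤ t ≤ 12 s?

84 m

Total distance travelled is ∫|v| dt — sum the magnitudes of each area piece.
0–6 s: |5| × 6 = 30 m
6–11 s: |9| × 5 = 45 m
11–12 s: |-9| × 1 = 9 m
Total distance = 84 m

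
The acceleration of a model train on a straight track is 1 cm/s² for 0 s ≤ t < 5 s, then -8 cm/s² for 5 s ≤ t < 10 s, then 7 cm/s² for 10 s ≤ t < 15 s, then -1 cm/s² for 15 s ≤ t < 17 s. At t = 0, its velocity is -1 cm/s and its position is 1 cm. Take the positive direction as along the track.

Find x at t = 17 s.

On each constant-a segment, Δv = aΔt and Δx = v₀Δt + ½aΔt²; chain segment to segment.
0–5 s: v starts -1 cm/s; Δx = -1·5 + ½·1·5² = 7.5 cm; v ends 4 cm/s.
5–10 s: v starts 4 cm/s; Δx = 4·5 + ½·-8·5² = -80 cm; v ends -36 cm/s.
10–15 s: v starts -36 cm/s; Δx = -36·5 + ½·7·5² = -92.5 cm; v ends -1 cm/s.
15–17 s: v starts -1 cm/s; Δx = -1·2 + ½·-1·2² = -4 cm; v ends -3 cm/s.
x(17) = 1 + Σ Δx = -168 cm.

-168 cm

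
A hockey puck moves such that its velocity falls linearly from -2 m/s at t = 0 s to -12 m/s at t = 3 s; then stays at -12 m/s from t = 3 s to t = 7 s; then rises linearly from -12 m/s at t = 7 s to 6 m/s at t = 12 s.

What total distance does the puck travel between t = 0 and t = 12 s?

Total distance travelled is ∫|v| dt — sum the magnitudes of each area piece.
0–3 s: |½(-2 + -12)(3)| = 21 m
3–7 s: |-12| × 4 = 48 m
7–12 s: v = 0 at t = 31/3 s; triangle areas 20 + 5 = 25 m
Total distance = 94 m

94 m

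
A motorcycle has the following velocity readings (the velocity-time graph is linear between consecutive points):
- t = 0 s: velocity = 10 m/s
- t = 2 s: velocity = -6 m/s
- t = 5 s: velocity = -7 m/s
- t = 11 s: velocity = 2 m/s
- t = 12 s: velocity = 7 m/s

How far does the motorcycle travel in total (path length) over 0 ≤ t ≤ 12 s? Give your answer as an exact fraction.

301/6 m

Distance (not displacement) is the total path length: add the absolute areas under v-t.
0–2 s: v = 0 at t = 1.25 s; triangle areas 6.25 + 2.25 = 8.5 m
2–5 s: |½(-6 + -7)(3)| = 19.5 m
5–11 s: v = 0 at t = 29/3 s; triangle areas 49/3 + 4/3 = 53/3 m
11–12 s: |½(2 + 7)(1)| = 4.5 m
Total distance = 301/6 m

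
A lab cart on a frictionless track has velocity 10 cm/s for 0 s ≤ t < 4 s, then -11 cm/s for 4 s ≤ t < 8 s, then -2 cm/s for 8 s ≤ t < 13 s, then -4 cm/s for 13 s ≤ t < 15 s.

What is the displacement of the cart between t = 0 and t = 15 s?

Net displacement equals the area under the velocity-time graph (areas below the axis count negative).
0–4 s: 10 × 4 = 40 cm
4–8 s: -11 × 4 = -44 cm
8–13 s: -2 × 5 = -10 cm
13–15 s: -4 × 2 = -8 cm
Net displacement = -22 cm

-22 cm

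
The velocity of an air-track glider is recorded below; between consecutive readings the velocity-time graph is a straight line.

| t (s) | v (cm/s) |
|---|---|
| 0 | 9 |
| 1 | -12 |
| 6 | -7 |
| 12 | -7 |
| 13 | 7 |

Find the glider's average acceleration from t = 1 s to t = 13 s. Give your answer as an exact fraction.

19/12 cm/s²

Average acceleration = Δv/Δt = (7 − -12)/(13 − 1) = 19/12 cm/s².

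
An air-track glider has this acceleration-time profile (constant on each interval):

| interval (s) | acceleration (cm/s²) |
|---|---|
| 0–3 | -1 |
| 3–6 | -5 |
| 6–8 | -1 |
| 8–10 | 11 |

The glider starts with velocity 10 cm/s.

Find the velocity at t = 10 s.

12 cm/s

Δv equals the area under the a-t graph; then v = v₀ + Δv.
0–3 s: -1 × 3 = -3 cm/s
3–6 s: -5 × 3 = -15 cm/s
6–8 s: -1 × 2 = -2 cm/s
8–10 s: 11 × 2 = 22 cm/s
Δv = 2 cm/s, so v(10) = 10 + (2) = 12 cm/s.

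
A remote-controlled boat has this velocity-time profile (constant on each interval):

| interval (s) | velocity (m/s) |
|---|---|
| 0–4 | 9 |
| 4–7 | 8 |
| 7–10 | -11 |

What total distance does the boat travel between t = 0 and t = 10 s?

Total distance travelled is ∫|v| dt — sum the magnitudes of each area piece.
0–4 s: |9| × 4 = 36 m
4–7 s: |8| × 3 = 24 m
7–10 s: |-11| × 3 = 33 m
Total distance = 93 m

93 m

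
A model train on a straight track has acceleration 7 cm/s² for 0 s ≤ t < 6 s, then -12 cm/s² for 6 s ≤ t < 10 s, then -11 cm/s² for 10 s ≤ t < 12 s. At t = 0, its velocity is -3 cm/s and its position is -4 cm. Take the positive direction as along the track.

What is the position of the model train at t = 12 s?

124 cm

On each constant-a segment, Δv = aΔt and Δx = v₀Δt + ½aΔt²; chain segment to segment.
0–6 s: v starts -3 cm/s; Δx = -3·6 + ½·7·6² = 108 cm; v ends 39 cm/s.
6–10 s: v starts 39 cm/s; Δx = 39·4 + ½·-12·4² = 60 cm; v ends -9 cm/s.
10–12 s: v starts -9 cm/s; Δx = -9·2 + ½·-11·2² = -40 cm; v ends -31 cm/s.
x(12) = -4 + Σ Δx = 124 cm.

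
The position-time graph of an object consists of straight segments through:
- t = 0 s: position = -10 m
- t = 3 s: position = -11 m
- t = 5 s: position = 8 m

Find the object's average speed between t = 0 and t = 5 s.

4 m/s

Average speed = (total path length)/(elapsed time); on a piecewise-linear x-t graph the path length is Σ|Δx|.
0–3 s: |Δx| = |-11 − -10| = 1 m
3–5 s: |Δx| = |8 − -11| = 19 m
Total path = 20 m; average speed = 20/5 = 4 m/s.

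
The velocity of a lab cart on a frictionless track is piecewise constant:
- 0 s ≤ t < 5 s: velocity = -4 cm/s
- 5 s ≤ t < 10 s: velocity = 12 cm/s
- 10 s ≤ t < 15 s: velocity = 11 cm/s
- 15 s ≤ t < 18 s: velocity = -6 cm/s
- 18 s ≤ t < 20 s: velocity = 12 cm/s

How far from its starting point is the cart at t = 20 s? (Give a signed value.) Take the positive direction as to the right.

Displacement is the signed area under the v-t curve.
0–5 s: -4 × 5 = -20 cm
5–10 s: 12 × 5 = 60 cm
10–15 s: 11 × 5 = 55 cm
15–18 s: -6 × 3 = -18 cm
18–20 s: 12 × 2 = 24 cm
Net displacement = 101 cm

101 cm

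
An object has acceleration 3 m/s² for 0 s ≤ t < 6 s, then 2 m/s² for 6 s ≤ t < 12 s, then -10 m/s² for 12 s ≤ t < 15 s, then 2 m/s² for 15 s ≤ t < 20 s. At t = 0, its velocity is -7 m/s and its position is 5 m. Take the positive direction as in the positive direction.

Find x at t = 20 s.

On each constant-a segment, Δv = aΔt and Δx = v₀Δt + ½aΔt²; chain segment to segment.
0–6 s: v starts -7 m/s; Δx = -7·6 + ½·3·6² = 12 m; v ends 11 m/s.
6–12 s: v starts 11 m/s; Δx = 11·6 + ½·2·6² = 102 m; v ends 23 m/s.
12–15 s: v starts 23 m/s; Δx = 23·3 + ½·-10·3² = 24 m; v ends -7 m/s.
15–20 s: v starts -7 m/s; Δx = -7·5 + ½·2·5² = -10 m; v ends 3 m/s.
x(20) = 5 + Σ Δx = 133 m.

133 m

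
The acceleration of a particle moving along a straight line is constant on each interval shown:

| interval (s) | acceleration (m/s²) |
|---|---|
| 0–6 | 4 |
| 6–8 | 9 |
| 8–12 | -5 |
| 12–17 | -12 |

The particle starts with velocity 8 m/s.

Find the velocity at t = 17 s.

-30 m/s

Δv equals the area under the a-t graph; then v = v₀ + Δv.
0–6 s: 4 × 6 = 24 m/s
6–8 s: 9 × 2 = 18 m/s
8–12 s: -5 × 4 = -20 m/s
12–17 s: -12 × 5 = -60 m/s
Δv = -38 m/s, so v(17) = 8 + (-38) = -30 m/s.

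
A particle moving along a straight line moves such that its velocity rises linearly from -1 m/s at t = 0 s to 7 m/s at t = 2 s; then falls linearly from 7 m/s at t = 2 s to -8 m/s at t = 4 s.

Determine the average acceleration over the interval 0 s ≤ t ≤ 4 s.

-1.75 m/s²

Average acceleration = Δv/Δt = (-8 − -1)/(4 − 0) = -1.75 m/s².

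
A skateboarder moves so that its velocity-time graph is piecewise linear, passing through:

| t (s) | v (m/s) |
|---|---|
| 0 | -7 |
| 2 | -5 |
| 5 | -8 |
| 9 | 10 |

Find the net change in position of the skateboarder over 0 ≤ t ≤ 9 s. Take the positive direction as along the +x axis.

Displacement is the signed area under the v-t curve.
0–2 s: ½(-7 + -5)(2) = -12 m
2–5 s: ½(-5 + -8)(3) = -19.5 m
5–9 s: ½(-8 + 10)(4) = 4 m
Net displacement = -27.5 m

-27.5 m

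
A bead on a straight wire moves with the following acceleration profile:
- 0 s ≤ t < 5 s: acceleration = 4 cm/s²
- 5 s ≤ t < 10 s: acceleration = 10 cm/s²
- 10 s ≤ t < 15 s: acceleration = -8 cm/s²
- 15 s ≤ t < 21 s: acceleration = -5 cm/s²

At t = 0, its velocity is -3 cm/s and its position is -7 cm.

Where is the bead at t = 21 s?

545 cm

On each constant-a segment, Δv = aΔt and Δx = v₀Δt + ½aΔt²; chain segment to segment.
0–5 s: v starts -3 cm/s; Δx = -3·5 + ½·4·5² = 35 cm; v ends 17 cm/s.
5–10 s: v starts 17 cm/s; Δx = 17·5 + ½·10·5² = 210 cm; v ends 67 cm/s.
10–15 s: v starts 67 cm/s; Δx = 67·5 + ½·-8·5² = 235 cm; v ends 27 cm/s.
15–21 s: v starts 27 cm/s; Δx = 27·6 + ½·-5·6² = 72 cm; v ends -3 cm/s.
x(21) = -7 + Σ Δx = 545 cm.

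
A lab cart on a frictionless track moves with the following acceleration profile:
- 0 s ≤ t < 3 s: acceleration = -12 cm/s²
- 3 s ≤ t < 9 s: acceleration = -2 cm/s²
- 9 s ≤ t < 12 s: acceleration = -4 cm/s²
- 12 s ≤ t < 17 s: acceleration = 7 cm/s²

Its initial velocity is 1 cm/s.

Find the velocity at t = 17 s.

-24 cm/s

Δv equals the area under the a-t graph; then v = v₀ + Δv.
0–3 s: -12 × 3 = -36 cm/s
3–9 s: -2 × 6 = -12 cm/s
9–12 s: -4 × 3 = -12 cm/s
12–17 s: 7 × 5 = 35 cm/s
Δv = -25 cm/s, so v(17) = 1 + (-25) = -24 cm/s.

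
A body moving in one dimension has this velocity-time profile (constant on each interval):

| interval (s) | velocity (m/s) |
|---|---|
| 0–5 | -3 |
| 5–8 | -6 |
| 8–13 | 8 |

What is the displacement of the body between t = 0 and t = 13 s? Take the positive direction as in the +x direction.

7 m

Displacement is the signed area under the v-t curve.
0–5 s: -3 × 5 = -15 m
5–8 s: -6 × 3 = -18 m
8–13 s: 8 × 5 = 40 m
Net displacement = 7 m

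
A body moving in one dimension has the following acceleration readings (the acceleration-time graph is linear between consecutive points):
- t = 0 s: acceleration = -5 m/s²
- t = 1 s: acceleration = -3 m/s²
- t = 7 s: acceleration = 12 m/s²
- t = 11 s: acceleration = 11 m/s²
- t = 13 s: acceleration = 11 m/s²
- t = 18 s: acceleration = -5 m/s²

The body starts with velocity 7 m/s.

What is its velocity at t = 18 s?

Δv equals the area under the a-t graph; then v = v₀ + Δv.
0–1 s: ½(-5 + -3)(1) = -4 m/s
1–7 s: ½(-3 + 12)(6) = 27 m/s
7–11 s: ½(12 + 11)(4) = 46 m/s
11–13 s: 11 × 2 = 22 m/s
13–18 s: ½(11 + -5)(5) = 15 m/s
Δv = 106 m/s, so v(18) = 7 + (106) = 113 m/s.

113 m/s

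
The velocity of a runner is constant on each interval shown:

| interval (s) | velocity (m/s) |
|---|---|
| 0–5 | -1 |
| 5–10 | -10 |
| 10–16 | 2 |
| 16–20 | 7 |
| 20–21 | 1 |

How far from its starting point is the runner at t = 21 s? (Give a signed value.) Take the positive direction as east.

-14 m

Net displacement equals the area under the velocity-time graph (areas below the axis count negative).
0–5 s: -1 × 5 = -5 m
5–10 s: -10 × 5 = -50 m
10–16 s: 2 × 6 = 12 m
16–20 s: 7 × 4 = 28 m
20–21 s: 1 × 1 = 1 m
Net displacement = -14 m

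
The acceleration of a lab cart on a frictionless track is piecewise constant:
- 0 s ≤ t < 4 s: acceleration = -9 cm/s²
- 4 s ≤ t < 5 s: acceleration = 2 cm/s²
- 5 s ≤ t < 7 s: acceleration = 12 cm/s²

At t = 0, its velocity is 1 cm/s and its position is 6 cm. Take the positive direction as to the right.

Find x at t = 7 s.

On each constant-a segment, Δv = aΔt and Δx = v₀Δt + ½aΔt²; chain segment to segment.
0–4 s: v starts 1 cm/s; Δx = 1·4 + ½·-9·4² = -68 cm; v ends -35 cm/s.
4–5 s: v starts -35 cm/s; Δx = -35·1 + ½·2·1² = -34 cm; v ends -33 cm/s.
5–7 s: v starts -33 cm/s; Δx = -33·2 + ½·12·2² = -42 cm; v ends -9 cm/s.
x(7) = 6 + Σ Δx = -138 cm.

-138 cm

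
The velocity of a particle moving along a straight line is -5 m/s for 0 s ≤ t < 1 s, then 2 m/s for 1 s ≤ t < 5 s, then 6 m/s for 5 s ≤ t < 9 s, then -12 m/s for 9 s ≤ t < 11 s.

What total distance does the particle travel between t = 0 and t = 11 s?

Total distance travelled is ∫|v| dt — sum the magnitudes of each area piece.
0–1 s: |-5| × 1 = 5 m
1–5 s: |2| × 4 = 8 m
5–9 s: |6| × 4 = 24 m
9–11 s: |-12| × 2 = 24 m
Total distance = 61 m

61 m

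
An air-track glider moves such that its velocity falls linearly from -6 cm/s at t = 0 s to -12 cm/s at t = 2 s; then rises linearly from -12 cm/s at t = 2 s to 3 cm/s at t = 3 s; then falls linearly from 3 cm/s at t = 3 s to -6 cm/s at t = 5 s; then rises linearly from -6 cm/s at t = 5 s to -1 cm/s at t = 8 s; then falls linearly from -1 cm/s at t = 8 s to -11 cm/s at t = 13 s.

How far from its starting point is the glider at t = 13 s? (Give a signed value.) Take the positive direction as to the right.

-66 cm

Net displacement equals the area under the velocity-time graph (areas below the axis count negative).
0–2 s: ½(-6 + -12)(2) = -18 cm
2–3 s: ½(-12 + 3)(1) = -4.5 cm
3–5 s: ½(3 + -6)(2) = -3 cm
5–8 s: ½(-6 + -1)(3) = -10.5 cm
8–13 s: ½(-1 + -11)(5) = -30 cm
Net displacement = -66 cm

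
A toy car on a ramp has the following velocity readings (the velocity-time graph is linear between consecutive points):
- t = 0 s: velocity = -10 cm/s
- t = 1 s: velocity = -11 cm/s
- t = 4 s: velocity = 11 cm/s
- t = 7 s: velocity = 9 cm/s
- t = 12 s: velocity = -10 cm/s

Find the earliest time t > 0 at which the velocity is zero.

v changes sign on 1–4 s (from -11 to 11); the graph is linear there, so v = 0 at t = 1 + (11)·(4 − 1)/(11 − -11) = 2.5 s.

t = 2.5 s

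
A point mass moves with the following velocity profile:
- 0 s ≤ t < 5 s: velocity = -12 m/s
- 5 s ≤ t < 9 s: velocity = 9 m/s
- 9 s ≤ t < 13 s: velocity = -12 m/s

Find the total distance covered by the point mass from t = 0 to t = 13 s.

Total distance travelled is ∫|v| dt — sum the magnitudes of each area piece.
0–5 s: |-12| × 5 = 60 m
5–9 s: |9| × 4 = 36 m
9–13 s: |-12| × 4 = 48 m
Total distance = 144 m

144 m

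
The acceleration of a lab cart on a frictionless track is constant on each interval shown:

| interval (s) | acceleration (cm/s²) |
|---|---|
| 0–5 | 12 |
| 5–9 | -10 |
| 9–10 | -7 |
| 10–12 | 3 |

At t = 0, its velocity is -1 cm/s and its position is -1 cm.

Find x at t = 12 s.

On each constant-a segment, Δv = aΔt and Δx = v₀Δt + ½aΔt²; chain segment to segment.
0–5 s: v starts -1 cm/s; Δx = -1·5 + ½·12·5² = 145 cm; v ends 59 cm/s.
5–9 s: v starts 59 cm/s; Δx = 59·4 + ½·-10·4² = 156 cm; v ends 19 cm/s.
9–10 s: v starts 19 cm/s; Δx = 19·1 + ½·-7·1² = 15.5 cm; v ends 12 cm/s.
10–12 s: v starts 12 cm/s; Δx = 12·2 + ½·3·2² = 30 cm; v ends 18 cm/s.
x(12) = -1 + Σ Δx = 345.5 cm.

345.5 cm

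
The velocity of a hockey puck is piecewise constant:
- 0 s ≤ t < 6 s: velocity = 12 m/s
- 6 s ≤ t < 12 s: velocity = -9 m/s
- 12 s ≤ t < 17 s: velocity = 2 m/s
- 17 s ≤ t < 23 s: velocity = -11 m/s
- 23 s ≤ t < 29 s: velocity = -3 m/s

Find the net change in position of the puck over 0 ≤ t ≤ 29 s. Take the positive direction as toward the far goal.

Displacement is the signed area under the v-t curve.
0–6 s: 12 × 6 = 72 m
6–12 s: -9 × 6 = -54 m
12–17 s: 2 × 5 = 10 m
17–23 s: -11 × 6 = -66 m
23–29 s: -3 × 6 = -18 m
Net displacement = -56 m

-56 m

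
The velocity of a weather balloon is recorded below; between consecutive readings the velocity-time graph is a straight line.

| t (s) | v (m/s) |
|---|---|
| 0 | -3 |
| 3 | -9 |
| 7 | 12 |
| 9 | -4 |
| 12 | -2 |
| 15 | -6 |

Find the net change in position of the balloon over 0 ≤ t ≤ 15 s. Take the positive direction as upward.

Displacement is the signed area under the v-t curve.
0–3 s: ½(-3 + -9)(3) = -18 m
3–7 s: ½(-9 + 12)(4) = 6 m
7–9 s: ½(12 + -4)(2) = 8 m
9–12 s: ½(-4 + -2)(3) = -9 m
12–15 s: ½(-2 + -6)(3) = -12 m
Net displacement = -25 m

-25 m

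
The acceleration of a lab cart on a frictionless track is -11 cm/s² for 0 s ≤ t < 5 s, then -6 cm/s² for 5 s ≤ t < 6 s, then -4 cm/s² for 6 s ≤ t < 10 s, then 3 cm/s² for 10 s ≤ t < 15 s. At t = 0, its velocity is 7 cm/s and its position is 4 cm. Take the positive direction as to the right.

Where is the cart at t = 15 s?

On each constant-a segment, Δv = aΔt and Δx = v₀Δt + ½aΔt²; chain segment to segment.
0–5 s: v starts 7 cm/s; Δx = 7·5 + ½·-11·5² = -102.5 cm; v ends -48 cm/s.
5–6 s: v starts -48 cm/s; Δx = -48·1 + ½·-6·1² = -51 cm; v ends -54 cm/s.
6–10 s: v starts -54 cm/s; Δx = -54·4 + ½·-4·4² = -248 cm; v ends -70 cm/s.
10–15 s: v starts -70 cm/s; Δx = -70·5 + ½·3·5² = -312.5 cm; v ends -55 cm/s.
x(15) = 4 + Σ Δx = -710 cm.

-710 cm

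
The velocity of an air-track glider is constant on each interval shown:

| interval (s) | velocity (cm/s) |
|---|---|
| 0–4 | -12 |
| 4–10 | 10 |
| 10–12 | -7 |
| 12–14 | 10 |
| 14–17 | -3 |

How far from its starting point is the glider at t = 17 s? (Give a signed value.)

Net displacement equals the area under the velocity-time graph (areas below the axis count negative).
0–4 s: -12 × 4 = -48 cm
4–10 s: 10 × 6 = 60 cm
10–12 s: -7 × 2 = -14 cm
12–14 s: 10 × 2 = 20 cm
14–17 s: -3 × 3 = -9 cm
Net displacement = 9 cm

9 cm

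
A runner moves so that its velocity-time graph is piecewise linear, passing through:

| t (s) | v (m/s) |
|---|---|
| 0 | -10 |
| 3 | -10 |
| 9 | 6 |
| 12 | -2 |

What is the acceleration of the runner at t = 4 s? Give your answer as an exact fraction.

Acceleration is the slope of the v-t graph on 3–9 s: (6 − -10)/(9 − 3) = 8/3 m/s².

8/3 m/s²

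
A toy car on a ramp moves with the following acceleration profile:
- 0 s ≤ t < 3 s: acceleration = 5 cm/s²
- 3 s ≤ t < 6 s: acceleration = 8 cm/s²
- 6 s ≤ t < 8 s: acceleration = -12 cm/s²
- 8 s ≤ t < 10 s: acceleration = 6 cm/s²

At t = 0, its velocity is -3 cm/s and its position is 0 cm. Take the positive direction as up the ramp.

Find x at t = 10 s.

On each constant-a segment, Δv = aΔt and Δx = v₀Δt + ½aΔt²; chain segment to segment.
0–3 s: v starts -3 cm/s; Δx = -3·3 + ½·5·3² = 13.5 cm; v ends 12 cm/s.
3–6 s: v starts 12 cm/s; Δx = 12·3 + ½·8·3² = 72 cm; v ends 36 cm/s.
6–8 s: v starts 36 cm/s; Δx = 36·2 + ½·-12·2² = 48 cm; v ends 12 cm/s.
8–10 s: v starts 12 cm/s; Δx = 12·2 + ½·6·2² = 36 cm; v ends 24 cm/s.
x(10) = 0 + Σ Δx = 169.5 cm.

169.5 cm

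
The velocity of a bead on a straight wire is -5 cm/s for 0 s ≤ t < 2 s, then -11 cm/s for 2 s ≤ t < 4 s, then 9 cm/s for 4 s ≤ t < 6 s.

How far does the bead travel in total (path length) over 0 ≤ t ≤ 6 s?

50 cm

Distance (not displacement) is the total path length: add the absolute areas under v-t.
0–2 s: |-5| × 2 = 10 cm
2–4 s: |-11| × 2 = 22 cm
4–6 s: |9| × 2 = 18 cm
Total distance = 50 cm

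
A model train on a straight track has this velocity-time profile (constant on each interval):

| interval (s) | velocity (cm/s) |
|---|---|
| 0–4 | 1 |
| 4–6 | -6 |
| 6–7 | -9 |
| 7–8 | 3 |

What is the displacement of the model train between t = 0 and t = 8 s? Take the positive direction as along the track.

-14 cm

Displacement is the signed area under the v-t curve.
0–4 s: 1 × 4 = 4 cm
4–6 s: -6 × 2 = -12 cm
6–7 s: -9 × 1 = -9 cm
7–8 s: 3 × 1 = 3 cm
Net displacement = -14 cm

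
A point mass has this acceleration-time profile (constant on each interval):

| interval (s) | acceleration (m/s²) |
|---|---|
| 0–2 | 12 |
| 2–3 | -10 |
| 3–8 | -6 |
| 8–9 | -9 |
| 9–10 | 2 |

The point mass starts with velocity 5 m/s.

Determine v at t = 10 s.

Δv equals the area under the a-t graph; then v = v₀ + Δv.
0–2 s: 12 × 2 = 24 m/s
2–3 s: -10 × 1 = -10 m/s
3–8 s: -6 × 5 = -30 m/s
8–9 s: -9 × 1 = -9 m/s
9–10 s: 2 × 1 = 2 m/s
Δv = -23 m/s, so v(10) = 5 + (-23) = -18 m/s.

-18 m/s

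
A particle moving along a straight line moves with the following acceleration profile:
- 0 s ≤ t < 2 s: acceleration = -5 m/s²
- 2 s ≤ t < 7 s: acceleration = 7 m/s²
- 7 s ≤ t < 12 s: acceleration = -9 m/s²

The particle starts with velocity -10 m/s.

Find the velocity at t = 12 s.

Δv equals the area under the a-t graph; then v = v₀ + Δv.
0–2 s: -5 × 2 = -10 m/s
2–7 s: 7 × 5 = 35 m/s
7–12 s: -9 × 5 = -45 m/s
Δv = -20 m/s, so v(12) = -10 + (-20) = -30 m/s.

-30 m/s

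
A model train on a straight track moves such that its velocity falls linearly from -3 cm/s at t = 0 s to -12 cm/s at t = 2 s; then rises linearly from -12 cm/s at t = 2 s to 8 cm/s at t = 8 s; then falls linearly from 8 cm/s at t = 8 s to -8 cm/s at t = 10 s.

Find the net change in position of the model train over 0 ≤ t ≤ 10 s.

-27 cm

Displacement is the signed area under the v-t curve.
0–2 s: ½(-3 + -12)(2) = -15 cm
2–8 s: ½(-12 + 8)(6) = -12 cm
8–10 s: ½(8 + -8)(2) = 0 cm
Net displacement = -27 cm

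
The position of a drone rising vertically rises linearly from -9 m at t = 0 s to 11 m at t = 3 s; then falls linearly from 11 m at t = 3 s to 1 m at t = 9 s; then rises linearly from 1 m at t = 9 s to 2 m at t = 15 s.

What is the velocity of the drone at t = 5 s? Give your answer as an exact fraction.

Velocity is the slope of the x-t graph on 3–9 s: (1 − 11)/(9 − 3) = -5/3 m/s.

-5/3 m/s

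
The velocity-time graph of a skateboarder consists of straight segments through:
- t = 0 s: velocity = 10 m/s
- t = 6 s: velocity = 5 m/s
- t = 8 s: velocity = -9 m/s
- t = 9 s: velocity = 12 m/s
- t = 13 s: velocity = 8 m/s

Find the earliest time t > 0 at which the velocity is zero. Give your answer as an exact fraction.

t = 47/7 s

v changes sign on 6–8 s (from 5 to -9); the graph is linear there, so v = 0 at t = 6 + (-5)·(8 − 6)/(-9 − 5) = 47/7 s.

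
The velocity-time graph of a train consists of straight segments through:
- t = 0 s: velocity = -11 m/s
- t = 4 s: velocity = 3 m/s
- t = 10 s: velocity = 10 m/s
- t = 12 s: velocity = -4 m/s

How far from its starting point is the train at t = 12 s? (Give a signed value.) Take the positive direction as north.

29 m

Displacement is the signed area under the v-t curve.
0–4 s: ½(-11 + 3)(4) = -16 m
4–10 s: ½(3 + 10)(6) = 39 m
10–12 s: ½(10 + -4)(2) = 6 m
Net displacement = 29 m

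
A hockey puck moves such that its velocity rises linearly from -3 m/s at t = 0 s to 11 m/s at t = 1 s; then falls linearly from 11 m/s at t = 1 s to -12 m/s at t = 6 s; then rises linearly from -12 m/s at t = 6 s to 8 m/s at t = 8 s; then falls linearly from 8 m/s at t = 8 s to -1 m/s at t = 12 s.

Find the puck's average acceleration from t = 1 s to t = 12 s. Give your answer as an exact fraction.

Average acceleration = Δv/Δt = (-1 − 11)/(12 − 1) = -12/11 m/s².

-12/11 m/s²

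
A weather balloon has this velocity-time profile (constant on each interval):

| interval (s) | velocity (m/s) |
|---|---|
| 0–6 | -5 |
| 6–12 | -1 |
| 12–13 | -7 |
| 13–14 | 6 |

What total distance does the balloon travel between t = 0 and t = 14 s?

49 m

Distance (not displacement) is the total path length: add the absolute areas under v-t.
0–6 s: |-5| × 6 = 30 m
6–12 s: |-1| × 6 = 6 m
12–13 s: |-7| × 1 = 7 m
13–14 s: |6| × 1 = 6 m
Total distance = 49 m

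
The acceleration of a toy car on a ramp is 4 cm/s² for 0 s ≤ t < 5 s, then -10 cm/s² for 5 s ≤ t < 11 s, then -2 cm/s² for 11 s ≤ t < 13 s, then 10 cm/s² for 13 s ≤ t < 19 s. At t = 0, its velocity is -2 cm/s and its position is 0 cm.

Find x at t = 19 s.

On each constant-a segment, Δv = aΔt and Δx = v₀Δt + ½aΔt²; chain segment to segment.
0–5 s: v starts -2 cm/s; Δx = -2·5 + ½·4·5² = 40 cm; v ends 18 cm/s.
5–11 s: v starts 18 cm/s; Δx = 18·6 + ½·-10·6² = -72 cm; v ends -42 cm/s.
11–13 s: v starts -42 cm/s; Δx = -42·2 + ½·-2·2² = -88 cm; v ends -46 cm/s.
13–19 s: v starts -46 cm/s; Δx = -46·6 + ½·10·6² = -96 cm; v ends 14 cm/s.
x(19) = 0 + Σ Δx = -216 cm.

-216 cm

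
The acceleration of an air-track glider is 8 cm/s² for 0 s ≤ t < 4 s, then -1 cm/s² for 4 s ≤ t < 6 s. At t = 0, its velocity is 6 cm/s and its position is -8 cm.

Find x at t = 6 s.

154 cm

On each constant-a segment, Δv = aΔt and Δx = v₀Δt + ½aΔt²; chain segment to segment.
0–4 s: v starts 6 cm/s; Δx = 6·4 + ½·8·4² = 88 cm; v ends 38 cm/s.
4–6 s: v starts 38 cm/s; Δx = 38·2 + ½·-1·2² = 74 cm; v ends 36 cm/s.
x(6) = -8 + Σ Δx = 154 cm.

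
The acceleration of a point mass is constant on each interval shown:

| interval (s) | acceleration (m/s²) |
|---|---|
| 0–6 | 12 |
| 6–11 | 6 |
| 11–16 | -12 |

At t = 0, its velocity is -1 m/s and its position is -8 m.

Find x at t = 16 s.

On each constant-a segment, Δv = aΔt and Δx = v₀Δt + ½aΔt²; chain segment to segment.
0–6 s: v starts -1 m/s; Δx = -1·6 + ½·12·6² = 210 m; v ends 71 m/s.
6–11 s: v starts 71 m/s; Δx = 71·5 + ½·6·5² = 430 m; v ends 101 m/s.
11–16 s: v starts 101 m/s; Δx = 101·5 + ½·-12·5² = 355 m; v ends 41 m/s.
x(16) = -8 + Σ Δx = 987 m.

987 m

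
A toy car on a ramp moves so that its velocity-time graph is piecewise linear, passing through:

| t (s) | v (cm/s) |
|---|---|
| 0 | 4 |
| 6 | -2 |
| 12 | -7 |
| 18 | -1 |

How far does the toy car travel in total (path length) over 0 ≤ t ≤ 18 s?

Total distance travelled is ∫|v| dt — sum the magnitudes of each area piece.
0–6 s: v = 0 at t = 4 s; triangle areas 8 + 2 = 10 cm
6–12 s: |½(-2 + -7)(6)| = 27 cm
12–18 s: |½(-7 + -1)(6)| = 24 cm
Total distance = 61 cm

61 cm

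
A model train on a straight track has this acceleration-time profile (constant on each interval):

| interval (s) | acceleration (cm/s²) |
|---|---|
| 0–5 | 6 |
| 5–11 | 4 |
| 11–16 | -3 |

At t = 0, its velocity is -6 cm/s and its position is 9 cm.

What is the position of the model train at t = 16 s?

On each constant-a segment, Δv = aΔt and Δx = v₀Δt + ½aΔt²; chain segment to segment.
0–5 s: v starts -6 cm/s; Δx = -6·5 + ½·6·5² = 45 cm; v ends 24 cm/s.
5–11 s: v starts 24 cm/s; Δx = 24·6 + ½·4·6² = 216 cm; v ends 48 cm/s.
11–16 s: v starts 48 cm/s; Δx = 48·5 + ½·-3·5² = 202.5 cm; v ends 33 cm/s.
x(16) = 9 + Σ Δx = 472.5 cm.

472.5 cm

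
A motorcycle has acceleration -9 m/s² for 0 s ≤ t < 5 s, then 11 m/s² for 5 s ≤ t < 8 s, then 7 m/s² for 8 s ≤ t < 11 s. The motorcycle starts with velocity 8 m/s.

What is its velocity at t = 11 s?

17 m/s

Δv equals the area under the a-t graph; then v = v₀ + Δv.
0–5 s: -9 × 5 = -45 m/s
5–8 s: 11 × 3 = 33 m/s
8–11 s: 7 × 3 = 21 m/s
Δv = 9 m/s, so v(11) = 8 + (9) = 17 m/s.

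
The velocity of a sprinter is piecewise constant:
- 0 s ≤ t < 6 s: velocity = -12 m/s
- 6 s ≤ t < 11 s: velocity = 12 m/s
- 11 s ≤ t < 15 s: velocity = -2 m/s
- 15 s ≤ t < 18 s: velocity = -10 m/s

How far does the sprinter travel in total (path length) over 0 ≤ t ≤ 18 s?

Total distance travelled is ∫|v| dt — sum the magnitudes of each area piece.
0–6 s: |-12| × 6 = 72 m
6–11 s: |12| × 5 = 60 m
11–15 s: |-2| × 4 = 8 m
15–18 s: |-10| × 3 = 30 m
Total distance = 170 m

170 m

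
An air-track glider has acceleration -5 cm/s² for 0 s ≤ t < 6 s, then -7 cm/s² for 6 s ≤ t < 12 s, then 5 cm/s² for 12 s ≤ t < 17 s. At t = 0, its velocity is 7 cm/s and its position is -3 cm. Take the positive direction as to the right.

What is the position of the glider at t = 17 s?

On each constant-a segment, Δv = aΔt and Δx = v₀Δt + ½aΔt²; chain segment to segment.
0–6 s: v starts 7 cm/s; Δx = 7·6 + ½·-5·6² = -48 cm; v ends -23 cm/s.
6–12 s: v starts -23 cm/s; Δx = -23·6 + ½·-7·6² = -264 cm; v ends -65 cm/s.
12–17 s: v starts -65 cm/s; Δx = -65·5 + ½·5·5² = -262.5 cm; v ends -40 cm/s.
x(17) = -3 + Σ Δx = -577.5 cm.

-577.5 cm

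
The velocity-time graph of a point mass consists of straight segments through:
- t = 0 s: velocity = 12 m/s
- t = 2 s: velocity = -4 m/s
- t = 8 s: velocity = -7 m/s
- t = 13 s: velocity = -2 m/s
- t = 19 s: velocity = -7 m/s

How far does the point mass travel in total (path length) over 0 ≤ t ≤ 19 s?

92.5 m

Total distance travelled is ∫|v| dt — sum the magnitudes of each area piece.
0–2 s: v = 0 at t = 1.5 s; triangle areas 9 + 1 = 10 m
2–8 s: |½(-4 + -7)(6)| = 33 m
8–13 s: |½(-7 + -2)(5)| = 22.5 m
13–19 s: |½(-2 + -7)(6)| = 27 m
Total distance = 92.5 m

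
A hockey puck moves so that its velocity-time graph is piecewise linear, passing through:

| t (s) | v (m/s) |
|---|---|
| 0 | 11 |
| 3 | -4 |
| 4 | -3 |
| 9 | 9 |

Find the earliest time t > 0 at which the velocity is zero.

t = 2.2 s

v changes sign on 0–3 s (from 11 to -4); the graph is linear there, so v = 0 at t = 0 + (-11)·(3 − 0)/(-4 − 11) = 2.2 s.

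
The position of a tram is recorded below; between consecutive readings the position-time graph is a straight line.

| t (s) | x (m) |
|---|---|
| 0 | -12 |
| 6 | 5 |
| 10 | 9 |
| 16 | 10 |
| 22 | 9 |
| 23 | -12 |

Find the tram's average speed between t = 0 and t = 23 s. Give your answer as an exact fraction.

Average speed = (total path length)/(elapsed time); on a piecewise-linear x-t graph the path length is Σ|Δx|.
0–6 s: |Δx| = |5 − -12| = 17 m
6–10 s: |Δx| = |9 − 5| = 4 m
10–16 s: |Δx| = |10 − 9| = 1 m
16–22 s: |Δx| = |9 − 10| = 1 m
22–23 s: |Δx| = |-12 − 9| = 21 m
Total path = 44 m; average speed = 44/23 = 44/23 m/s.

44/23 m/s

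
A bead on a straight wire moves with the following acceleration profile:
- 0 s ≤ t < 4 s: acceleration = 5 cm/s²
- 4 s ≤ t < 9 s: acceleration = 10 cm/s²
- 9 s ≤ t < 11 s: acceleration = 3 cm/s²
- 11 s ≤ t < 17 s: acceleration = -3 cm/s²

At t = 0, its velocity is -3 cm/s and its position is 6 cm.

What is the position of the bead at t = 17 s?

768 cm

On each constant-a segment, Δv = aΔt and Δx = v₀Δt + ½aΔt²; chain segment to segment.
0–4 s: v starts -3 cm/s; Δx = -3·4 + ½·5·4² = 28 cm; v ends 17 cm/s.
4–9 s: v starts 17 cm/s; Δx = 17·5 + ½·10·5² = 210 cm; v ends 67 cm/s.
9–11 s: v starts 67 cm/s; Δx = 67·2 + ½·3·2² = 140 cm; v ends 73 cm/s.
11–17 s: v starts 73 cm/s; Δx = 73·6 + ½·-3·6² = 384 cm; v ends 55 cm/s.
x(17) = 6 + Σ Δx = 768 cm.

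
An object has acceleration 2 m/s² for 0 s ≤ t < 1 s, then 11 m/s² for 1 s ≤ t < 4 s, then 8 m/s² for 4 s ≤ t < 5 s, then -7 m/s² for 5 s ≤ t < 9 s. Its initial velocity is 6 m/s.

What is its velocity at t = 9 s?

Δv equals the area under the a-t graph; then v = v₀ + Δv.
0–1 s: 2 × 1 = 2 m/s
1–4 s: 11 × 3 = 33 m/s
4–5 s: 8 × 1 = 8 m/s
5–9 s: -7 × 4 = -28 m/s
Δv = 15 m/s, so v(9) = 6 + (15) = 21 m/s.

21 m/s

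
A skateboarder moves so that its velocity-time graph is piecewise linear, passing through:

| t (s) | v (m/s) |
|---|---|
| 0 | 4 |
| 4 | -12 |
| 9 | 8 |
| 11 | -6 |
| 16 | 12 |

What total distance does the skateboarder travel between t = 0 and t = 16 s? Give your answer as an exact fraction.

Distance (not displacement) is the total path length: add the absolute areas under v-t.
0–4 s: v = 0 at t = 1 s; triangle areas 2 + 18 = 20 m
4–9 s: v = 0 at t = 7 s; triangle areas 18 + 8 = 26 m
9–11 s: v = 0 at t = 71/7 s; triangle areas 32/7 + 18/7 = 50/7 m
11–16 s: v = 0 at t = 38/3 s; triangle areas 5 + 20 = 25 m
Total distance = 547/7 m

547/7 m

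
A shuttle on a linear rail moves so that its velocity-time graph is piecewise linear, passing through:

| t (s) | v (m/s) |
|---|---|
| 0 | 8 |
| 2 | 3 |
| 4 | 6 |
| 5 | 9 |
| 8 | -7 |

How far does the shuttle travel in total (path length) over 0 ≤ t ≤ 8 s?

Total distance travelled is ∫|v| dt — sum the magnitudes of each area piece.
0–2 s: |½(8 + 3)(2)| = 11 m
2–4 s: |½(3 + 6)(2)| = 9 m
4–5 s: |½(6 + 9)(1)| = 7.5 m
5–8 s: v = 0 at t = 6.6875 s; triangle areas 7.59375 + 4.59375 = 12.1875 m
Total distance = 39.6875 m

39.6875 m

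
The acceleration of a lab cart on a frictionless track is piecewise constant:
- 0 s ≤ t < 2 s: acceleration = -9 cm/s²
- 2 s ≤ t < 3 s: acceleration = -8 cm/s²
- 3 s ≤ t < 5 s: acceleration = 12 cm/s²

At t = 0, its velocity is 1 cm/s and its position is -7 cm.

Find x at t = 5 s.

-70 cm

On each constant-a segment, Δv = aΔt and Δx = v₀Δt + ½aΔt²; chain segment to segment.
0–2 s: v starts 1 cm/s; Δx = 1·2 + ½·-9·2² = -16 cm; v ends -17 cm/s.
2–3 s: v starts -17 cm/s; Δx = -17·1 + ½·-8·1² = -21 cm; v ends -25 cm/s.
3–5 s: v starts -25 cm/s; Δx = -25·2 + ½·12·2² = -26 cm; v ends -1 cm/s.
x(5) = -7 + Σ Δx = -70 cm.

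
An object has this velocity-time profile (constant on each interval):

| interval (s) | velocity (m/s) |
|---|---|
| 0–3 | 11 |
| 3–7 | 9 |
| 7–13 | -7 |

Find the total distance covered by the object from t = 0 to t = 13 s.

111 m

Distance (not displacement) is the total path length: add the absolute areas under v-t.
0–3 s: |11| × 3 = 33 m
3–7 s: |9| × 4 = 36 m
7–13 s: |-7| × 6 = 42 m
Total distance = 111 m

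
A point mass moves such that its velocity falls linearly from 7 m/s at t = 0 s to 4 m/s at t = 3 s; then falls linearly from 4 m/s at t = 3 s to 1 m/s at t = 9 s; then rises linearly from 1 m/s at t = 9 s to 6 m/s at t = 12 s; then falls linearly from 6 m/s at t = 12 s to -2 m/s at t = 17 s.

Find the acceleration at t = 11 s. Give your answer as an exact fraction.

Acceleration is the slope of the v-t graph on 9–12 s: (6 − 1)/(12 − 9) = 5/3 m/s².

5/3 m/s²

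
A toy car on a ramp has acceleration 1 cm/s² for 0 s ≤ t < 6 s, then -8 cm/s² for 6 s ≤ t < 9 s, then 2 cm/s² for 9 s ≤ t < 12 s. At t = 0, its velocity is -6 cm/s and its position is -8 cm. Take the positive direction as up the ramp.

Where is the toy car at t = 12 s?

-125 cm

On each constant-a segment, Δv = aΔt and Δx = v₀Δt + ½aΔt²; chain segment to segment.
0–6 s: v starts -6 cm/s; Δx = -6·6 + ½·1·6² = -18 cm; v ends 0 cm/s.
6–9 s: v starts 0 cm/s; Δx = 0·3 + ½·-8·3² = -36 cm; v ends -24 cm/s.
9–12 s: v starts -24 cm/s; Δx = -24·3 + ½·2·3² = -63 cm; v ends -18 cm/s.
x(12) = -8 + Σ Δx = -125 cm.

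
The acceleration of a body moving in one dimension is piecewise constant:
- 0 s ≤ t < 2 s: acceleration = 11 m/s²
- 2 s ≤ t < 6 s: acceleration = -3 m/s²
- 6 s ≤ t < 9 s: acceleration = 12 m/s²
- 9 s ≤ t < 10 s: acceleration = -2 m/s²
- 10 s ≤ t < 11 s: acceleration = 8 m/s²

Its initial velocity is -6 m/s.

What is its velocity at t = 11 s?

46 m/s

Δv equals the area under the a-t graph; then v = v₀ + Δv.
0–2 s: 11 × 2 = 22 m/s
2–6 s: -3 × 4 = -12 m/s
6–9 s: 12 × 3 = 36 m/s
9–10 s: -2 × 1 = -2 m/s
10–11 s: 8 × 1 = 8 m/s
Δv = 52 m/s, so v(11) = -6 + (52) = 46 m/s.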